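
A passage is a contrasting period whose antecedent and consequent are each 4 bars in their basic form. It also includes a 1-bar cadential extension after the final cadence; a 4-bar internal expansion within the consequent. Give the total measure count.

13 measures

Basic contrasting period: 4 + 4 = 8 bars.
8 (basic form) + 1 (cadential extension) + 4 (internal expansion) = 13.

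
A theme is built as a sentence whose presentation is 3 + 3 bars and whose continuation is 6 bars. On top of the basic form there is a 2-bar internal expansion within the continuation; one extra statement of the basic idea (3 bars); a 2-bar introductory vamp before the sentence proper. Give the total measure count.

Basic sentence: 3 + 3 + 6 = 12 bars.
12 (basic form) + 2 (internal expansion) + 3 (extra statement) + 2 (introduction) = 19.

19 measures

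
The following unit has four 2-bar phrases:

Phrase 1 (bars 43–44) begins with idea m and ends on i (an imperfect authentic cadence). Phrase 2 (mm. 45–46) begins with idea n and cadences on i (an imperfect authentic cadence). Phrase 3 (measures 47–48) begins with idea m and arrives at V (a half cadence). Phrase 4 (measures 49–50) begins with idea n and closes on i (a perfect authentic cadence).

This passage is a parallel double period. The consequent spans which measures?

In a double period the four phrases pair into a large antecedent (phrases 1–2, ending imperfect authentic cadence) and a large consequent (phrases 3–4, ending perfect authentic cadence). The consequent spans bars 47-50.

measures 47–50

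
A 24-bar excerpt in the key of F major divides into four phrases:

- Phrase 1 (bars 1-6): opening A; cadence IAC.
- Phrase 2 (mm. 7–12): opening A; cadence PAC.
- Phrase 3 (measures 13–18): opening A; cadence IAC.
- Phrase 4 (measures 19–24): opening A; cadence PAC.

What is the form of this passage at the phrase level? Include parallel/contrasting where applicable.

repeated period

The cadence pattern IAC–PAC–IAC–PAC is weak–strong twice, and phrases 3–4 restate phrases 1–2: a period heard twice, not a double period (which would end weakly at phrase 2).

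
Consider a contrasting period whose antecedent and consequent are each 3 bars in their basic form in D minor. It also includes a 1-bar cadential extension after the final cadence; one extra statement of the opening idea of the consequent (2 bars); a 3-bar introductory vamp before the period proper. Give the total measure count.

Basic contrasting period: 3 + 3 = 6 bars.
6 (basic form) + 1 (cadential extension) + 2 (extra statement) + 3 (introduction) = 12.

12 measures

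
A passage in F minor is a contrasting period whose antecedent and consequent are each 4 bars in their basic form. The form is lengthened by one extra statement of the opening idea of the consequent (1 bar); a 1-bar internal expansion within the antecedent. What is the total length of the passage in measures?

10 measures

Basic contrasting period: 4 + 4 = 8 bars.
8 (basic form) + 1 (extra statement) + 1 (internal expansion) = 10.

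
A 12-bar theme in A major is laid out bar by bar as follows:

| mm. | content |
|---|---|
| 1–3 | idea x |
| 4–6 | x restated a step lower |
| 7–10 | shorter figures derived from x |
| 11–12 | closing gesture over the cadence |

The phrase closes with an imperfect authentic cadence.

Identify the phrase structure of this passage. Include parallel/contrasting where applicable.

sentence

Basic idea (measures 1–3) + its repetition (mm. 4-6) form the presentation; fragmentation and cadence (bars 7–12) form the continuation — the 12-bar whole is a sentence.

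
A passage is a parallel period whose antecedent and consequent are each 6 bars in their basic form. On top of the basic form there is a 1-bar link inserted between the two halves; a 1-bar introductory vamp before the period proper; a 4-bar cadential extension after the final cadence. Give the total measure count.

18 measures

Basic parallel period: 6 + 6 = 12 bars.
12 (basic form) + 1 (link) + 1 (introduction) + 4 (cadential extension) = 18.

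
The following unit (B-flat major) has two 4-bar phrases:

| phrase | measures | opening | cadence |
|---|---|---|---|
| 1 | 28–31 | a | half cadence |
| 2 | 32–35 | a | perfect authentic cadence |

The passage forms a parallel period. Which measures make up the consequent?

measures 32–35

The antecedent is the phrase ending with the weaker cadence (half cadence, phrase 1) and the consequent the one ending more conclusively (perfect authentic cadence, phrase 2); the consequent is measures 32–35.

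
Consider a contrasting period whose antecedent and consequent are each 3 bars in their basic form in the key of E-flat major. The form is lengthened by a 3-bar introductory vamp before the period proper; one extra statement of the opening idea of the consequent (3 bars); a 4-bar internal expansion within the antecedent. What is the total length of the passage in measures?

16 measures

Basic contrasting period: 3 + 3 = 6 bars.
6 (basic form) + 3 (introduction) + 3 (extra statement) + 4 (internal expansion) = 16.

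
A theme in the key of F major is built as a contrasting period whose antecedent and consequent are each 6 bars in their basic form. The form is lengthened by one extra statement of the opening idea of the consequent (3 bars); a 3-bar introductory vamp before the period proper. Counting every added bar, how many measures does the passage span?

Basic contrasting period: 6 + 6 = 12 bars.
12 (basic form) + 3 (extra statement) + 3 (introduction) = 18.

18 measures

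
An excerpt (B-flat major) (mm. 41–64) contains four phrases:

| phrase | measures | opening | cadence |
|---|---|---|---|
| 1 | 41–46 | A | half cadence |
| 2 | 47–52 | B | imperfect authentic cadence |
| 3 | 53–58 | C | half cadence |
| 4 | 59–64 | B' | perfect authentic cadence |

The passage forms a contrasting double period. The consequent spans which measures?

In a double period the four phrases pair into a large antecedent (phrases 1–2, ending imperfect authentic cadence) and a large consequent (phrases 3–4, ending perfect authentic cadence). The consequent spans bars 53–64.

measures 53–64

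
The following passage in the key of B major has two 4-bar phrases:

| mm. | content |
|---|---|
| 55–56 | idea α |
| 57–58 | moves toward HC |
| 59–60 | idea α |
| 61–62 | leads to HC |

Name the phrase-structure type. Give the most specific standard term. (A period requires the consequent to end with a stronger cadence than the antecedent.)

Both phrases have the same opening (α) and the same cadence (half cadence): the second is a restatement, not a consequent, so this is a repeated phrase rather than a period.

repeated phrase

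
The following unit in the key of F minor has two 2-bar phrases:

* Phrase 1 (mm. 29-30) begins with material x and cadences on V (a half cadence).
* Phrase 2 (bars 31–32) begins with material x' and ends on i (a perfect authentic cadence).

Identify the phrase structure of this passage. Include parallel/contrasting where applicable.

Phrase 1 ends with a half cadence (weaker) and phrase 2 with a perfect authentic cadence (stronger): antecedent + consequent = a period.
The two phrases open with the same material (x / x'), so the period is parallel.

parallel period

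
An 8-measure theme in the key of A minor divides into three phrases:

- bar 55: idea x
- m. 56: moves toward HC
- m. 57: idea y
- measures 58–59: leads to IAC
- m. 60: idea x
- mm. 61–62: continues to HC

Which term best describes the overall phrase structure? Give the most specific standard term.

The final phrase closes with a half cadence, which is not stronger than the preceding imperfect authentic cadence; the 3 phrases lack an overall antecedent–consequent design and so form a phrase group.

phrase group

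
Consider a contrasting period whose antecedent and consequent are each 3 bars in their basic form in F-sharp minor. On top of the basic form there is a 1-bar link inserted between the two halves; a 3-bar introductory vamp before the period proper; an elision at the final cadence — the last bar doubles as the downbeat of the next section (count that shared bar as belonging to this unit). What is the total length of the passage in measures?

Basic contrasting period: 3 + 3 = 6 bars.
6 (basic form) + 1 (link) + 3 (introduction) = 10.
The elision shares a bar with the next section but does not change this unit's count.

10 measures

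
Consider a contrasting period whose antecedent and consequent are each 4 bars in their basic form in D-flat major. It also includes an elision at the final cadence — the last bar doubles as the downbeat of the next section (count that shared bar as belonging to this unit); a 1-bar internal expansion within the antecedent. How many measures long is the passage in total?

Basic contrasting period: 4 + 4 = 8 bars.
8 (basic form) + 1 (internal expansion) = 9.
The elision shares a bar with the next section but does not change this unit's count.

9 measures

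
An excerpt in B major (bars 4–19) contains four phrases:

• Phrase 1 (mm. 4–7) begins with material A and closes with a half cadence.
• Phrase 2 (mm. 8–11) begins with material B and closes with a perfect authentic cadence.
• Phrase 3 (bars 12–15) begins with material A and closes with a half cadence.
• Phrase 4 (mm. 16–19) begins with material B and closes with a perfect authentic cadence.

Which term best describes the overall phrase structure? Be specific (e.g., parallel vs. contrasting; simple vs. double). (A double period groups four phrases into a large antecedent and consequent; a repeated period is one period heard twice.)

repeated period

The cadence pattern HC–PAC–HC–PAC is weak–strong twice, and phrases 3–4 restate phrases 1–2: a period heard twice, not a double period (which would end weakly at phrase 2).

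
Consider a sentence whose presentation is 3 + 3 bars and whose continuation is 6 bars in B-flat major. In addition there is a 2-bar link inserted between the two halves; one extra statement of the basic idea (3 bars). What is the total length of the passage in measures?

Basic sentence: 3 + 3 + 6 = 12 bars.
12 (basic form) + 2 (link) + 3 (extra statement) = 17.

17 measures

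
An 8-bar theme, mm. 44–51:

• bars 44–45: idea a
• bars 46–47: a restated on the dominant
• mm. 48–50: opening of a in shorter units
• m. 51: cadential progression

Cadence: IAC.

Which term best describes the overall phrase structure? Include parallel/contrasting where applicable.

sentence

Basic idea (measures 44–45) + its repetition (measures 46–47) form the presentation; fragmentation and cadence (measures 48–51) form the continuation — the 8-bar whole is a sentence.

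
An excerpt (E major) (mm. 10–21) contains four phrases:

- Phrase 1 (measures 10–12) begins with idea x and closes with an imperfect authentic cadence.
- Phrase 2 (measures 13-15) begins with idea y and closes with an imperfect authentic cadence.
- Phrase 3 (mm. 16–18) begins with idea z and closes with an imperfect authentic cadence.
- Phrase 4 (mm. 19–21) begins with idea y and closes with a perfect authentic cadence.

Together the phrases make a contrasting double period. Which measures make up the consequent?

measures 16–21

In a double period the first pair of phrases (ending imperfect authentic cadence) is the large antecedent and the second pair (ending perfect authentic cadence) is the large consequent; the consequent is measures 16–21.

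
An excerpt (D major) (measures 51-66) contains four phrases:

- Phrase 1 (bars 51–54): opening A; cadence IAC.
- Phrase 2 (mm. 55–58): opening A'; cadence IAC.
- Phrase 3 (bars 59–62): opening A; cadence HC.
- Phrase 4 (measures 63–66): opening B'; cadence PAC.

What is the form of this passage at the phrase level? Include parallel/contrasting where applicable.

Four phrases in two halves: the first half (bars 51–58) ends with an imperfect authentic cadence, the second (measures 59–66) with a perfect authentic cadence — a large antecedent–consequent pair, i.e. a double period.
Phrase 3 begins with the same material as phrase 1, making it parallel.

parallel double period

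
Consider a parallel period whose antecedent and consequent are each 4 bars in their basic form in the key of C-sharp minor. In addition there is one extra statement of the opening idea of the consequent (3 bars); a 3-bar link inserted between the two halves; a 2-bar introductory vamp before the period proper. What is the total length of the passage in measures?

16 measures

Basic parallel period: 4 + 4 = 8 bars.
8 (basic form) + 3 (extra statement) + 3 (link) + 2 (introduction) = 16.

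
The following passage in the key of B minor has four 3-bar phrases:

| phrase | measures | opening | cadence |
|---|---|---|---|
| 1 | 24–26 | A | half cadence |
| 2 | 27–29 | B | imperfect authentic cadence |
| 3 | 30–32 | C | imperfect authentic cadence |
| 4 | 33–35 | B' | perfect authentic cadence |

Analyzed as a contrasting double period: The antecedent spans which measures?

In a double period the four phrases pair into a large antecedent (phrases 1–2, ending imperfect authentic cadence) and a large consequent (phrases 3–4, ending perfect authentic cadence). The antecedent spans bars 24–29.

measures 24–29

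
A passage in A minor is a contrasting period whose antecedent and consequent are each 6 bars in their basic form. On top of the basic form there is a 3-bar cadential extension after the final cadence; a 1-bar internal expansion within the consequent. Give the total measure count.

16 measures

Basic contrasting period: 6 + 6 = 12 bars.
12 (basic form) + 3 (cadential extension) + 1 (internal expansion) = 16.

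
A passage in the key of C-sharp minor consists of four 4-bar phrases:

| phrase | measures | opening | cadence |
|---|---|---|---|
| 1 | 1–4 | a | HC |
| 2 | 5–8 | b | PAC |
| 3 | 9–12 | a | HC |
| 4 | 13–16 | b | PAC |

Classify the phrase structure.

The cadence pattern HC–PAC–HC–PAC is weak–strong twice, and phrases 3–4 restate phrases 1–2: a period heard twice, not a double period (which would end weakly at phrase 2).

repeated period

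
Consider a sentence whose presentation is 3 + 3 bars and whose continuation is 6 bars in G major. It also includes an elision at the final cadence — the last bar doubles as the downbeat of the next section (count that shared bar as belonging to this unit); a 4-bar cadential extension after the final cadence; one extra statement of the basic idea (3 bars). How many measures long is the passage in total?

19 measures

Basic sentence: 3 + 3 + 6 = 12 bars.
12 (basic form) + 4 (cadential extension) + 3 (extra statement) = 19.
The elision shares a bar with the next section but does not change this unit's count.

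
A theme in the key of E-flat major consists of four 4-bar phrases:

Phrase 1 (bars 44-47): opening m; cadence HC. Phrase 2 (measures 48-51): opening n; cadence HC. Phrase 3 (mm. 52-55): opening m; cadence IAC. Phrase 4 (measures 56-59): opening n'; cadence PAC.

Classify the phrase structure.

parallel double period

Four phrases in two halves: the first half (measures 44-51) ends with a half cadence, the second (mm. 52–59) with a perfect authentic cadence — a large antecedent–consequent pair, i.e. a double period.
Phrase 3 begins with the same material as phrase 1, making it parallel.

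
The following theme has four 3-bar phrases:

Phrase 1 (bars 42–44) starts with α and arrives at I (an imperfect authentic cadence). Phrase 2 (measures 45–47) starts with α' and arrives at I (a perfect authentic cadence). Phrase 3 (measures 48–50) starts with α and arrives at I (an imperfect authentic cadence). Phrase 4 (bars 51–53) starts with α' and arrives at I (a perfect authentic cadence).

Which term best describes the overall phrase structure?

repeated period

The cadence pattern IAC–PAC–IAC–PAC is weak–strong twice, and phrases 3–4 restate phrases 1–2: a period heard twice, not a double period (which would end weakly at phrase 2).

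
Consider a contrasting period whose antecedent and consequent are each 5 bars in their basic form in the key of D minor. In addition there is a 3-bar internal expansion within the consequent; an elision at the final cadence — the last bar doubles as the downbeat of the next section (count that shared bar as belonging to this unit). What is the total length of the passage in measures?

13 measures

Basic contrasting period: 5 + 5 = 10 bars.
10 (basic form) + 3 (internal expansion) = 13.
The elision shares a bar with the next section but does not change this unit's count.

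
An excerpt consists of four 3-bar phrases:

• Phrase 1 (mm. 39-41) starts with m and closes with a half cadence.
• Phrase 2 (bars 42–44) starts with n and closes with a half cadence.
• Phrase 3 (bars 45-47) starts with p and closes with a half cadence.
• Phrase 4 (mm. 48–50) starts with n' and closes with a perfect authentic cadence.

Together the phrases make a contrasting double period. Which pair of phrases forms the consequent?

phrases 3 and 4

In a double period the first pair of phrases (ending half cadence) is the large antecedent and the second pair (ending perfect authentic cadence) is the large consequent; the consequent is phrases 3 and 4.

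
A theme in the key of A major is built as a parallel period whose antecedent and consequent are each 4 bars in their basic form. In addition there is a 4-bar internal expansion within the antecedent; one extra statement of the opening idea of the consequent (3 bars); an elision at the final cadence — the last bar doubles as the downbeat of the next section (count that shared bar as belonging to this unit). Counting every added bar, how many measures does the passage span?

Basic parallel period: 4 + 4 = 8 bars.
8 (basic form) + 4 (internal expansion) + 3 (extra statement) = 15.
The elision shares a bar with the next section but does not change this unit's count.

15 measures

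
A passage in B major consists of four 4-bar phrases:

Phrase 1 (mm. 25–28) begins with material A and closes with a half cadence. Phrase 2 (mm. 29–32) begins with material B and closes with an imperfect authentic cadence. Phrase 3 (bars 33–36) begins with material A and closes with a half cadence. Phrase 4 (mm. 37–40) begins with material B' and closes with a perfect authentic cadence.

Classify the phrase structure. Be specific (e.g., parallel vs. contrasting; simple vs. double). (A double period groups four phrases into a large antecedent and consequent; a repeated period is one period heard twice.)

Four phrases in two halves: the first half (measures 25–32) ends with an imperfect authentic cadence, the second (mm. 33–40) with a perfect authentic cadence — a large antecedent–consequent pair, i.e. a double period.
Phrase 3 begins with the same material as phrase 1, making it parallel.

parallel double period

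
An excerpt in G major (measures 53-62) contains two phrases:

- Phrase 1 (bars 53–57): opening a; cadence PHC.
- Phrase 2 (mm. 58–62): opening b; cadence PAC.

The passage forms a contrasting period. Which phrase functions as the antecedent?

phrase 1

The phrase ending with the weaker cadence (Phrygian half cadence) is the antecedent; the one ending more conclusively (perfect authentic cadence) is the consequent. The antecedent is phrase 1.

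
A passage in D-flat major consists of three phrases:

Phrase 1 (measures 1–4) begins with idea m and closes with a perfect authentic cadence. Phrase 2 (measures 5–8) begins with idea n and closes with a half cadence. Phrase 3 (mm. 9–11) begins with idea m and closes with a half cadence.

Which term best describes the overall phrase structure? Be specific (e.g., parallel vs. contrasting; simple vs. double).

phrase group

The final phrase closes with a half cadence, which is not stronger than the preceding half cadence; the 3 phrases lack an overall antecedent–consequent design and so form a phrase group.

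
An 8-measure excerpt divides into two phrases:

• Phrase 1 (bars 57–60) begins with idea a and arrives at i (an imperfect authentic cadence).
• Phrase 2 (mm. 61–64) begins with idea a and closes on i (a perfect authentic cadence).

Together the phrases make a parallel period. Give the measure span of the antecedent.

measures 57–60

The phrase ending with the weaker cadence (imperfect authentic cadence) is the antecedent; the one ending more conclusively (perfect authentic cadence) is the consequent. The antecedent is measures 57–60.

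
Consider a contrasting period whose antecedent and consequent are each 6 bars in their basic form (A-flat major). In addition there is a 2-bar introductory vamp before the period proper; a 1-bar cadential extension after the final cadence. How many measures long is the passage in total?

15 measures

Basic contrasting period: 6 + 6 = 12 bars.
12 (basic form) + 2 (introduction) + 1 (cadential extension) = 15.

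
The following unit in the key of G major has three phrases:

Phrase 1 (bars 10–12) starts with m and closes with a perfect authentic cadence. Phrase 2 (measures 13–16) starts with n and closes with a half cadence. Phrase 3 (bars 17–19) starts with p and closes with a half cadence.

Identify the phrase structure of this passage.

The final phrase closes with a half cadence, which is not stronger than the preceding half cadence; the 3 phrases lack an overall antecedent–consequent design and so form a phrase group.

phrase group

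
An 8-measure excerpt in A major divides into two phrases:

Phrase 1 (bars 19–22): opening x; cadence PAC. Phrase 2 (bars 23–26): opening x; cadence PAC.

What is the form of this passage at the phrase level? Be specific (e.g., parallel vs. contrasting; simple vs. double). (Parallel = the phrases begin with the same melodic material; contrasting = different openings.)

repeated phrase

Both phrases have the same opening (x) and the same cadence (perfect authentic cadence): the second is a restatement, not a consequent, so this is a repeated phrase rather than a period.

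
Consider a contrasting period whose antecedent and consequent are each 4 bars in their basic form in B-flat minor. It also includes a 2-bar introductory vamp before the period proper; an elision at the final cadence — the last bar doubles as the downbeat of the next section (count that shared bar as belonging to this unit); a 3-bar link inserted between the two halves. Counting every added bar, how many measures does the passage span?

13 measures

Basic contrasting period: 4 + 4 = 8 bars.
8 (basic form) + 2 (introduction) + 3 (link) = 13.
The elision shares a bar with the next section but does not change this unit's count.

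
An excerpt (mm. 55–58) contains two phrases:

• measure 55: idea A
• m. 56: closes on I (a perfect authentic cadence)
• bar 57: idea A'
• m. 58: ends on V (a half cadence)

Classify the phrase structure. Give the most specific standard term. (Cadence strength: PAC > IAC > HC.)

The second phrase closes with a half cadence, which is not stronger than the first phrase's perfect authentic cadence; without a weak→strong cadential pair there is no antecedent–consequent relationship, so this is a phrase group rather than a period.

phrase group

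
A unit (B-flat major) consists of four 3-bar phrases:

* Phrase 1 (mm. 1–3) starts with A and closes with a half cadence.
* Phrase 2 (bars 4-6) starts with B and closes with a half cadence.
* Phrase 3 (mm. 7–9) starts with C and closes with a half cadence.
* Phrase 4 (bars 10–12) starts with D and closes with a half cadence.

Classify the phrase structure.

Phrase 4 ends with a half cadence, no stronger than phrase 2's half cadence, so the four phrases do not form a double period; nor do phrases 3–4 duplicate 1–2, so it is not a repeated period. With no phrase reaching a conclusive cadence, the passage is a phrase group.

phrase group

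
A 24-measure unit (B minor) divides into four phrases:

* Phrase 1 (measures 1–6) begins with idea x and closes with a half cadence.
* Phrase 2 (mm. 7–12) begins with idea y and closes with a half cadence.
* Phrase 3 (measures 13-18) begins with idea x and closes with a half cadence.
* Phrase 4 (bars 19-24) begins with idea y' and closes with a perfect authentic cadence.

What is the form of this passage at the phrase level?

Four phrases in two halves: the first half (mm. 1–12) ends with a half cadence, the second (measures 13–24) with a perfect authentic cadence — a large antecedent–consequent pair, i.e. a double period.
Phrase 3 begins with the same material as phrase 1, making it parallel.

parallel double period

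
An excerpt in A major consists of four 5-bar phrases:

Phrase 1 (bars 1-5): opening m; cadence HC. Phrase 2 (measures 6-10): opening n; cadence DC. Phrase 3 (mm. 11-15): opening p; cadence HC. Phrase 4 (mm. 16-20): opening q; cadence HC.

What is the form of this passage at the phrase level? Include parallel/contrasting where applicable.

Phrase 4 ends with a half cadence, no stronger than phrase 2's deceptive cadence, so the four phrases do not form a double period; nor do phrases 3–4 duplicate 1–2, so it is not a repeated period. With no phrase reaching a conclusive cadence, the passage is a phrase group.

phrase group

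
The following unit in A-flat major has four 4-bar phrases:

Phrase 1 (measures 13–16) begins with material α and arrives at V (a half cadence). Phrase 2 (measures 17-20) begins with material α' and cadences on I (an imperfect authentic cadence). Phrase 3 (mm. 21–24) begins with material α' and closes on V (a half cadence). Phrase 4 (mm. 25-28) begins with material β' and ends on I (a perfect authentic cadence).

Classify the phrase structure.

Four phrases in two halves: the first half (bars 13-20) ends with an imperfect authentic cadence, the second (measures 21-28) with a perfect authentic cadence — a large antecedent–consequent pair, i.e. a double period.
Phrase 3 begins with the same material as phrase 1, making it parallel.

parallel double period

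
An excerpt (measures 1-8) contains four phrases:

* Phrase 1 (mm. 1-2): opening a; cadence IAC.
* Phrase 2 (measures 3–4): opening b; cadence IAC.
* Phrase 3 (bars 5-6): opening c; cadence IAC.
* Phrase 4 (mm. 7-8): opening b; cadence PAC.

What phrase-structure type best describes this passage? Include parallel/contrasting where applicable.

contrasting double period

Four phrases in two halves: the first half (mm. 1-4) ends with an imperfect authentic cadence, the second (measures 5–8) with a perfect authentic cadence — a large antecedent–consequent pair, i.e. a double period.
Phrase 3 begins with different material from phrase 1, making it contrasting.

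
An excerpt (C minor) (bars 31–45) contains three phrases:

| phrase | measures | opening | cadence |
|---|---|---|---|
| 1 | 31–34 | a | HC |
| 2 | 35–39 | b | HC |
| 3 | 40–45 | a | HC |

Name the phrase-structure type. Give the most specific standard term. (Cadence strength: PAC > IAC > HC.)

The final phrase closes with a half cadence, which is not stronger than the preceding half cadence; the 3 phrases lack an overall antecedent–consequent design and so form a phrase group.

phrase group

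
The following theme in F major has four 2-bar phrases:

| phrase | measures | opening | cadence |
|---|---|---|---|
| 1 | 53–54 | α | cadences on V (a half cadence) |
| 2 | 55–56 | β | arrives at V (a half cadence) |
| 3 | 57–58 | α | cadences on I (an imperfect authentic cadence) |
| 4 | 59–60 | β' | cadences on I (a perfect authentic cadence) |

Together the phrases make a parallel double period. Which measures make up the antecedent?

In a double period the first pair of phrases (ending half cadence) is the large antecedent and the second pair (ending perfect authentic cadence) is the large consequent; the antecedent is measures 53–56.

measures 53–56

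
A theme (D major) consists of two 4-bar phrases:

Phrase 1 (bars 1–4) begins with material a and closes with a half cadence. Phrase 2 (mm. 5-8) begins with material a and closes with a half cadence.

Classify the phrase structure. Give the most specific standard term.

repeated phrase

Both phrases have the same opening (a) and the same cadence (half cadence): the second is a restatement, not a consequent, so this is a repeated phrase rather than a period.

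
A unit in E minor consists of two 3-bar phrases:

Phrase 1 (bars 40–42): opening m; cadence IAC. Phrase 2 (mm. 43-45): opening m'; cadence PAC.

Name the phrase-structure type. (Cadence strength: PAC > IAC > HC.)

parallel period

Phrase 1 ends with an imperfect authentic cadence (weaker) and phrase 2 with a perfect authentic cadence (stronger): antecedent + consequent = a period.
The two phrases open with the same material (m / m'), so the period is parallel.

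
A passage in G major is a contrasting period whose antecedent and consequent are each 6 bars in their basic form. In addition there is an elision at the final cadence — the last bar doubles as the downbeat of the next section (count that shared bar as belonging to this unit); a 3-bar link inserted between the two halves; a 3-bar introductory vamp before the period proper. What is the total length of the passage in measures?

Basic contrasting period: 6 + 6 = 12 bars.
12 (basic form) + 3 (link) + 3 (introduction) = 18.
The elision shares a bar with the next section but does not change this unit's count.

18 measures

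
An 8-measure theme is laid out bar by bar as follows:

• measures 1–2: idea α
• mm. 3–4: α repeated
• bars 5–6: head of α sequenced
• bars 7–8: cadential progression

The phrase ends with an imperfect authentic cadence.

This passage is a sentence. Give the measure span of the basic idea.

measures 1–2

The presentation of a sentence is the basic idea (bars 1–2) plus its repetition (mm. 3–4); the basic idea is therefore mm. 1–2.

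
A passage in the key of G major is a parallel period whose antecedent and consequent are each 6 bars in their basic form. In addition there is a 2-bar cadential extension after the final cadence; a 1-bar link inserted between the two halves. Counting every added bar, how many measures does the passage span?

15 measures

Basic parallel period: 6 + 6 = 12 bars.
12 (basic form) + 2 (cadential extension) + 1 (link) = 15.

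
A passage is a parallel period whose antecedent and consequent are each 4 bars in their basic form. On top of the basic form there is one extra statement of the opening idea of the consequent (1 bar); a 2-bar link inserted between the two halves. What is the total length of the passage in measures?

Basic parallel period: 4 + 4 = 8 bars.
8 (basic form) + 1 (extra statement) + 2 (link) = 11.

11 measures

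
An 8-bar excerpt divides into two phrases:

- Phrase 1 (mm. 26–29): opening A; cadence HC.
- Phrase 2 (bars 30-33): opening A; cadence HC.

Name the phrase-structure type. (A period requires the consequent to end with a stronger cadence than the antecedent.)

repeated phrase

Both phrases have the same opening (A) and the same cadence (half cadence): the second is a restatement, not a consequent, so this is a repeated phrase rather than a period.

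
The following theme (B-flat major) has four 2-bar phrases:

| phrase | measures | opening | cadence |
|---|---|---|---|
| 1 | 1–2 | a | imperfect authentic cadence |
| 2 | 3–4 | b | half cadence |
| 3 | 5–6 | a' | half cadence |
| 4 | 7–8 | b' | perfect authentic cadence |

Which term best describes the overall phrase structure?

Four phrases in two halves: the first half (measures 1-4) ends with a half cadence, the second (mm. 5–8) with a perfect authentic cadence — a large antecedent–consequent pair, i.e. a double period.
Phrase 3 begins with the same material as phrase 1, making it parallel.

parallel double period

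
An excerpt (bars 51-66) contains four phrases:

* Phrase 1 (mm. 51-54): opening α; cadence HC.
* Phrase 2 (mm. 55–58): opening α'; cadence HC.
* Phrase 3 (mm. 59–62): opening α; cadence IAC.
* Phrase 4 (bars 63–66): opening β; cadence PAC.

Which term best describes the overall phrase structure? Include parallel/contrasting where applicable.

Four phrases in two halves: the first half (mm. 51–58) ends with a half cadence, the second (measures 59–66) with a perfect authentic cadence — a large antecedent–consequent pair, i.e. a double period.
Phrase 3 begins with the same material as phrase 1, making it parallel.

parallel double period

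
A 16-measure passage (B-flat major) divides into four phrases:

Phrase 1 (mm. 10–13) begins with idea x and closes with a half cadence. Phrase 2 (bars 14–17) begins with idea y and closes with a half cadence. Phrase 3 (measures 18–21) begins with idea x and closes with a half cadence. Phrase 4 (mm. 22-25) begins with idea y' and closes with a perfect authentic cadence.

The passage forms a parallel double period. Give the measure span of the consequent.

measures 18–25

In a double period the first pair of phrases (ending half cadence) is the large antecedent and the second pair (ending perfect authentic cadence) is the large consequent; the consequent is measures 18–25.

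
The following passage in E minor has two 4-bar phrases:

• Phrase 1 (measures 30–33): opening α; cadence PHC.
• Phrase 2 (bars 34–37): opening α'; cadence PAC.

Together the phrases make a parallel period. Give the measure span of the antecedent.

measures 30–33

The phrase ending with the weaker cadence (Phrygian half cadence) is the antecedent; the one ending more conclusively (perfect authentic cadence) is the consequent. The antecedent is measures 30–33.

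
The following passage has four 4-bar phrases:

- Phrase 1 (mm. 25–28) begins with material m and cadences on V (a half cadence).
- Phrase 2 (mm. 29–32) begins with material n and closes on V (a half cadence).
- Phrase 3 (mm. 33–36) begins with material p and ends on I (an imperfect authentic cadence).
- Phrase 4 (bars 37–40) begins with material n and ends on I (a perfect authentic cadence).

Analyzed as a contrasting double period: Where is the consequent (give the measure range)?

measures 33–40

In a double period the four phrases pair into a large antecedent (phrases 1–2, ending half cadence) and a large consequent (phrases 3–4, ending perfect authentic cadence). The consequent spans mm. 33-40.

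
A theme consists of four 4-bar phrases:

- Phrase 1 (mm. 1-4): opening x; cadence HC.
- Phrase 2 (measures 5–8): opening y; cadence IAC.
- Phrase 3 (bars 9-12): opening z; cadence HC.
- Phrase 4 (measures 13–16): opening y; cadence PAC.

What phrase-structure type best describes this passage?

Four phrases in two halves: the first half (bars 1-8) ends with an imperfect authentic cadence, the second (mm. 9–16) with a perfect authentic cadence — a large antecedent–consequent pair, i.e. a double period.
Phrase 3 begins with different material from phrase 1, making it contrasting.

contrasting double period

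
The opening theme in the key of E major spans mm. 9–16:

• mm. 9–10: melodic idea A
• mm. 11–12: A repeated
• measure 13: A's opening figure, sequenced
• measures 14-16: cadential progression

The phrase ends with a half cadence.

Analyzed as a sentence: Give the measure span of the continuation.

measures 13–16

After the presentation (mm. 9-12), the continuation covers the fragmentation through the cadence: bars 13–16.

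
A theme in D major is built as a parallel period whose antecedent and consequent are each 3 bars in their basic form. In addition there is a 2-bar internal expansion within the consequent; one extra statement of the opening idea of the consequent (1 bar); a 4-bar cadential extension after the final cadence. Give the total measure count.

13 measures

Basic parallel period: 3 + 3 = 6 bars.
6 (basic form) + 2 (internal expansion) + 1 (extra statement) + 4 (cadential extension) = 13.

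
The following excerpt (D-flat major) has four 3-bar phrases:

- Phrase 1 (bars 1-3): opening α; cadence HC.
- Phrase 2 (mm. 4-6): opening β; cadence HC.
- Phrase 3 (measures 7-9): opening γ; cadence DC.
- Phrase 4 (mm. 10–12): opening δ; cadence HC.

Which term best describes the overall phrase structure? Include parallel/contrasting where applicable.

phrase group

Phrase 4 ends with a half cadence, no stronger than phrase 2's half cadence, so the four phrases do not form a double period; nor do phrases 3–4 duplicate 1–2, so it is not a repeated period. With no phrase reaching a conclusive cadence, the passage is a phrase group.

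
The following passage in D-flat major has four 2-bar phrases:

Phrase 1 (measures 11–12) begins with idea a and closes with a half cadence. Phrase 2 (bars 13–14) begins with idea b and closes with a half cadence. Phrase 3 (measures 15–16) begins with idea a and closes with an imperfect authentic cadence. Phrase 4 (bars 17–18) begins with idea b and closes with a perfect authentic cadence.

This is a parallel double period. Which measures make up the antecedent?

measures 11–14

In a double period the first pair of phrases (ending half cadence) is the large antecedent and the second pair (ending perfect authentic cadence) is the large consequent; the antecedent is measures 11–14.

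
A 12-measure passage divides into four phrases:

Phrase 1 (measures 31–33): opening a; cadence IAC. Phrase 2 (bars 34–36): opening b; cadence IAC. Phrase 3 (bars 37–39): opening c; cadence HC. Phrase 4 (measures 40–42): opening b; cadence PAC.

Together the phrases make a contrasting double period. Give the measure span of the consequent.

In a double period the first pair of phrases (ending imperfect authentic cadence) is the large antecedent and the second pair (ending perfect authentic cadence) is the large consequent; the consequent is measures 37–42.

measures 37–42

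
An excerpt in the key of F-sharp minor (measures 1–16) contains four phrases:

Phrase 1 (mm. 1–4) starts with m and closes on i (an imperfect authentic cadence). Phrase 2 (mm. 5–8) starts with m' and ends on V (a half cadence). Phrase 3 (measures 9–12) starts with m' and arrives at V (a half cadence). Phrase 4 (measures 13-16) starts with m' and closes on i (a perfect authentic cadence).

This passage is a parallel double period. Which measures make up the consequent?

measures 9–16

In a double period the four phrases pair into a large antecedent (phrases 1–2, ending half cadence) and a large consequent (phrases 3–4, ending perfect authentic cadence). The consequent spans bars 9–16.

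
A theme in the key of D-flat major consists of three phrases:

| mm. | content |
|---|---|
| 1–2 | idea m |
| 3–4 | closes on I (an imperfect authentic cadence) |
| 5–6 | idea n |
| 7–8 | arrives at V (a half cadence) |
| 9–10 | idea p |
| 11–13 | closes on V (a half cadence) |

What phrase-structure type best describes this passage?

phrase group

The final phrase closes with a half cadence, which is not stronger than the preceding half cadence; the 3 phrases lack an overall antecedent–consequent design and so form a phrase group.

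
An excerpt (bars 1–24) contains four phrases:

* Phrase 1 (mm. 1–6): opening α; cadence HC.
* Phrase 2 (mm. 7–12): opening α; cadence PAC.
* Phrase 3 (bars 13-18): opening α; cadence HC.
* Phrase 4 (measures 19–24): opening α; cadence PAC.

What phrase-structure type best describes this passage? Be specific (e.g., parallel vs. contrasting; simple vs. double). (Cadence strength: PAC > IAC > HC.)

repeated period

The cadence pattern HC–PAC–HC–PAC is weak–strong twice, and phrases 3–4 restate phrases 1–2: a period heard twice, not a double period (which would end weakly at phrase 2).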